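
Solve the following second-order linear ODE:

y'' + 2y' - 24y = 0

Characteristic equation: r² + 2r - 24 = 0
Roots: r = 4, -6 (distinct real)
General solution: y = C₁e^(4x) + C₂e^(-6x)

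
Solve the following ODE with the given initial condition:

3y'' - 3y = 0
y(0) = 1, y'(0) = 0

General solution: y = C₁e^x + C₂e^(-x)
Applying ICs: C₁ = 1/2, C₂ = 1/2
Particular solution: y = (1/2)e^x + (1/2)e^(-x)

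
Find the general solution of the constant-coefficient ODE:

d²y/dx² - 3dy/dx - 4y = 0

Characteristic equation: r² - 3r - 4 = 0
Roots: r = 4, -1 (distinct real)
General solution: y = C₁e^(4x) + C₂e^(-x)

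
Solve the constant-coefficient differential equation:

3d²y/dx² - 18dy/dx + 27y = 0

Characteristic equation: 3r² - 18r + 27 = 0
Divide by 3: r² - 6r + 9 = 0
Factored: (r - 3)² = 0
Repeated root: r = 3
General solution: y = (C₁ + C₂x)e^(3x)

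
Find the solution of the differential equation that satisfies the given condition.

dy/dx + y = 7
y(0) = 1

General solution: y = 7 + Ce^(-x)
Applying y(0) = 1: C = 1 - 7 = -6
Particular solution: y = 7 - 6e^(-x)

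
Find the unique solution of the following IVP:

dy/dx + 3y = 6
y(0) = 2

General solution: y = 2 + Ce^(-3x)
Applying y(0) = 2: C = 2 - 2 = 0
Particular solution: y = 2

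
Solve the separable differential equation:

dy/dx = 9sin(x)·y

Separating variables and integrating:
ln|y| = -9cos(x) + C

General solution: y = Ce^(-9cos(x))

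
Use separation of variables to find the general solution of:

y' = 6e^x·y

Separating variables and integrating:
ln|y| = 6e^x + C

General solution: y = Ce^(6e^x)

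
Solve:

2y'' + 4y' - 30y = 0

Characteristic equation: 2r² + 4r - 30 = 0
Divide by 2: r² + 2r - 15 = 0
Roots: r = 3, -5 (distinct real)
General solution: y = C₁e^(3x) + C₂e^(-5x)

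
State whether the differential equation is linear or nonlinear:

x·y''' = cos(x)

Linear (y and its derivatives appear to the first power only, no products of y terms)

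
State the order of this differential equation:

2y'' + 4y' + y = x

The order is 2 (highest derivative is of order 2).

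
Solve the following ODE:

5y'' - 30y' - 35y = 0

Characteristic equation: 5r² - 30r - 35 = 0
Divide by 5: r² - 6r - 7 = 0
Roots: r = 7, -1 (distinct real)
General solution: y = C₁e^(7x) + C₂e^(-x)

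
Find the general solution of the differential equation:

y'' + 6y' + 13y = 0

Characteristic equation: r² + 6r + 13 = 0
Roots: r = -3 ± 2i (complex conjugates)
General solution: y = e^(-3x)(C₁cos(2x) + C₂sin(2x))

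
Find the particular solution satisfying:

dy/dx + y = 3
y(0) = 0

General solution: y = 3 + Ce^(-x)
Applying y(0) = 0: C = 0 - 3 = -3
Particular solution: y = 3 - 3e^(-x)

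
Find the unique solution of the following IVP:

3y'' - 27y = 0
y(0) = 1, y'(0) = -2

General solution: y = C₁e^(3x) + C₂e^(-3x)
Applying ICs: C₁ = 1/6, C₂ = 5/6
Particular solution: y = (1/6)e^(3x) + (5/6)e^(-3x)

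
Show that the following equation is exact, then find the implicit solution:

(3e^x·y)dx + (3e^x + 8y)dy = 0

Verify exactness: ∂M/∂y = ∂N/∂x ✓
Find F(x,y) such that ∂F/∂x = M, ∂F/∂y = N
Solution: 3e^x·y + 4y² = C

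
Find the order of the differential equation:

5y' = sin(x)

The order is 1 (highest derivative is of order 1).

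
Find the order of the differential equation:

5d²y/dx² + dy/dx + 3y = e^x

The order is 2 (highest derivative is of order 2).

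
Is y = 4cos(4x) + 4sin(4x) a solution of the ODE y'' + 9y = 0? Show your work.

Verification:
y'' = -64cos(4x) - 64sin(4x)
y'' + 9y ≠ 0 (frequency mismatch: got 16 instead of 9)

No, it is not a solution.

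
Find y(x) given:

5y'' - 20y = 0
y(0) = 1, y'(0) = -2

General solution: y = C₁e^(2x) + C₂e^(-2x)
Applying ICs: C₁ = 0, C₂ = 1
Particular solution: y = e^(-2x)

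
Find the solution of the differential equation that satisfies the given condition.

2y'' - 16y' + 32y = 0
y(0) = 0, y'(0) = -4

General solution: y = (C₁ + C₂x)e^(4x)
Repeated root r = 4
Applying ICs: C₁ = 0, C₂ = -4
Particular solution: y = -4xe^(4x)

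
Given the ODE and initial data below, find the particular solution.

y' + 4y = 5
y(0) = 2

General solution: y = 5/4 + Ce^(-4x)
Applying y(0) = 2: C = 2 - 5/4 = 3/4
Particular solution: y = 5/4 + (3/4)e^(-4x)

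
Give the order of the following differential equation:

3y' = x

The order is 1 (highest derivative is of order 1).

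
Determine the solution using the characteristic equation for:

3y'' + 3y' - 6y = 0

Characteristic equation: 3r² + 3r - 6 = 0
Divide by 3: r² + r - 2 = 0
Roots: r = 1, -2 (distinct real)
General solution: y = C₁e^x + C₂e^(-2x)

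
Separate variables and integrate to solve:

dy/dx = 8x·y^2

Separating variables and integrating:
-1/y = 4x^2 + C

General solution: y^-1 = -4x^2 + C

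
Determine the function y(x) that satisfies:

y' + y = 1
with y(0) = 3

General solution: y = 1 + Ce^(-x)
Applying y(0) = 3: C = 3 - 1 = 2
Particular solution: y = 1 + 2e^(-x)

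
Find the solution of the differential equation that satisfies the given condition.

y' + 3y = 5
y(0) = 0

General solution: y = 5/3 + Ce^(-3x)
Applying y(0) = 0: C = 0 - 5/3 = -5/3
Particular solution: y = 5/3 - (5/3)e^(-3x)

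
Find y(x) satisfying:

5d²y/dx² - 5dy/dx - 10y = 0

Characteristic equation: 5r² - 5r - 10 = 0
Divide by 5: r² - r - 2 = 0
Roots: r = 2, -1 (distinct real)
General solution: y = C₁e^(2x) + C₂e^(-x)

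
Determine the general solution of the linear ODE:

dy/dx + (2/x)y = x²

Using integrating factor method:

General solution: y = (1/5)x^3 + Cx^(-2)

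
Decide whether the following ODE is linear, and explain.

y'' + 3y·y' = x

Nonlinear (product y·y')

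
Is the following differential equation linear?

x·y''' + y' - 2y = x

Yes. Linear (y and its derivatives appear to the first power only, no products of y terms)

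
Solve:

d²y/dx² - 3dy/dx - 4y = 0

Characteristic equation: r² - 3r - 4 = 0
Roots: r = 4, -1 (distinct real)
General solution: y = C₁e^(4x) + C₂e^(-x)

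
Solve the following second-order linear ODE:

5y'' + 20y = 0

Characteristic equation: 5r² + 20 = 0
Divide by 5: r² + 4 = 0
Roots: r = ±2i (complex conjugates)
General solution: y = C₁cos(2x) + C₂sin(2x)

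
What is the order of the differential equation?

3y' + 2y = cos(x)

The order is 1 (highest derivative is of order 1).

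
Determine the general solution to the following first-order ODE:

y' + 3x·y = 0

Using integrating factor method:

General solution: y = Ce^(-3x^2/2)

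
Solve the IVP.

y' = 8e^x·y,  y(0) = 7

General solution: y = Ce^(8e^x)
Applying IC y(0) = 7:
Particular solution: y = 7e^(8(e^x - 1))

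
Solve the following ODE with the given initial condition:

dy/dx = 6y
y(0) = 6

General solution: y = Ce^(6x)
Applying IC y(0) = 6:
Particular solution: y = 6e^(6x)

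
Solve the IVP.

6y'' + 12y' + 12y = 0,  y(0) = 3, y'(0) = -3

General solution: y = e^(-x)(C₁cos(x) + C₂sin(x))
Complex roots r = -1 ± i
Applying ICs: C₁ = 3, C₂ = 0
Particular solution: y = e^(-x)(3cos(x))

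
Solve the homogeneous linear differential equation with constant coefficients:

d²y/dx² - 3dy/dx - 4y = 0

Characteristic equation: r² - 3r - 4 = 0
Roots: r = 4, -1 (distinct real)
General solution: y = C₁e^(4x) + C₂e^(-x)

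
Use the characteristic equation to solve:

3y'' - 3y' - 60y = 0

Characteristic equation: 3r² - 3r - 60 = 0
Divide by 3: r² - r - 20 = 0
Roots: r = 5, -4 (distinct real)
General solution: y = C₁e^(5x) + C₂e^(-4x)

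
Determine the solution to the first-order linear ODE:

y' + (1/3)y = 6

Using integrating factor method:

General solution: y = 18 + Ce^(-x/3)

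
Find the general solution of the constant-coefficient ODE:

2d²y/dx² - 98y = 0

Characteristic equation: 2r² - 98 = 0
Divide by 2: r² - 49 = 0
Roots: r = 7, -7 (distinct real)
General solution: y = C₁e^(7x) + C₂e^(-7x)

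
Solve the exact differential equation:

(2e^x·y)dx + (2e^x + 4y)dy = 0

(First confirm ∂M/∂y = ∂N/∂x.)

Verify exactness: ∂M/∂y = ∂N/∂x ✓
Find F(x,y) such that ∂F/∂x = M, ∂F/∂y = N
Solution: 2e^x·y + 2y² = C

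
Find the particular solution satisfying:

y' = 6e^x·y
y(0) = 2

General solution: y = Ce^(6e^x)
Applying IC y(0) = 2:
Particular solution: y = 2e^(6(e^x - 1))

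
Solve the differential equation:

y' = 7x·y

Separating variables and integrating:
ln|y| = 7x^2/2 + C

General solution: y = Ce^(7x^2/2)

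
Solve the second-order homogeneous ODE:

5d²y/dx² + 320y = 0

Characteristic equation: 5r² + 320 = 0
Divide by 5: r² + 64 = 0
Roots: r = ±8i (complex conjugates)
General solution: y = C₁cos(8x) + C₂sin(8x)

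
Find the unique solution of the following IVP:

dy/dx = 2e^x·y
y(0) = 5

General solution: y = Ce^(2e^x)
Applying IC y(0) = 5:
Particular solution: y = 5e^(2(e^x - 1))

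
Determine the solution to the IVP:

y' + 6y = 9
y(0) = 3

General solution: y = 3/2 + Ce^(-6x)
Applying y(0) = 3: C = 3 - 3/2 = 3/2
Particular solution: y = 3/2 + (3/2)e^(-6x)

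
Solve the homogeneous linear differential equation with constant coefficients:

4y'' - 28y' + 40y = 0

Characteristic equation: 4r² - 28r + 40 = 0
Divide by 4: r² - 7r + 10 = 0
Roots: r = 2, 5 (distinct real)
General solution: y = C₁e^(2x) + C₂e^(5x)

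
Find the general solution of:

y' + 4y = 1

Using integrating factor method:

General solution: y = 1/4 + Ce^(-4x)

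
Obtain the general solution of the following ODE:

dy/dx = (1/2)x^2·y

Separating variables and integrating:
ln|y| = x^3/6 + C

General solution: y = Ce^(x^3/6)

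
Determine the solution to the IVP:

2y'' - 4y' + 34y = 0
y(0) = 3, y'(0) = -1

General solution: y = e^x(C₁cos(4x) + C₂sin(4x))
Complex roots r = 1 ± 4i
Applying ICs: C₁ = 3, C₂ = -1
Particular solution: y = e^x(3cos(4x) - sin(4x))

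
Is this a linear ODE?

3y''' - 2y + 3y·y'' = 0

No. Nonlinear (y·y'' term)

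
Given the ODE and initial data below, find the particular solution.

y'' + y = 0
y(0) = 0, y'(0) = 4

General solution: y = C₁cos(x) + C₂sin(x)
Complex roots r = ±i
Applying ICs: C₁ = 0, C₂ = 4
Particular solution: y = 4sin(x)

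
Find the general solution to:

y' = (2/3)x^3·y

Separating variables and integrating:
ln|y| = x^4/6 + C

General solution: y = Ce^(x^4/6)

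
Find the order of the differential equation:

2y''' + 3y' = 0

The order is 3 (highest derivative is of order 3).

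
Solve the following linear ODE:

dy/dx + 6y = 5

Using integrating factor method:

General solution: y = 5/6 + Ce^(-6x)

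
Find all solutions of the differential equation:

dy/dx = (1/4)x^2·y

Separating variables and integrating:
ln|y| = x^3/12 + C

General solution: y = Ce^(x^3/12)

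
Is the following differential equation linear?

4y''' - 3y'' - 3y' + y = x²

Yes. Linear (y and its derivatives appear to the first power only, no products of y terms)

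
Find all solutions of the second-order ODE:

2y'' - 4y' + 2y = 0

Characteristic equation: 2r² - 4r + 2 = 0
Divide by 2: r² - 2r + 1 = 0
Factored: (r - 1)² = 0
Repeated root: r = 1
General solution: y = (C₁ + C₂x)e^x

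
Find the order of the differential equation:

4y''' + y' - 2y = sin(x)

The order is 3 (highest derivative is of order 3).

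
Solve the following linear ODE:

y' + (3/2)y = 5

Using integrating factor method:

General solution: y = 10/3 + Ce^(-3x/2)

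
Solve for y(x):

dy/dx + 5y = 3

Using integrating factor method:

General solution: y = 3/5 + Ce^(-5x)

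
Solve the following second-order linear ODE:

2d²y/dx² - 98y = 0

Characteristic equation: 2r² - 98 = 0
Divide by 2: r² - 49 = 0
Roots: r = 7, -7 (distinct real)
General solution: y = C₁e^(7x) + C₂e^(-7x)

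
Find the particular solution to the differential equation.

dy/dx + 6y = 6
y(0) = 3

General solution: y = 1 + Ce^(-6x)
Applying y(0) = 3: C = 3 - 1 = 2
Particular solution: y = 1 + 2e^(-6x)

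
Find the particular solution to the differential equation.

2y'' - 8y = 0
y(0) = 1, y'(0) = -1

General solution: y = C₁e^(2x) + C₂e^(-2x)
Applying ICs: C₁ = 1/4, C₂ = 3/4
Particular solution: y = (1/4)e^(2x) + (3/4)e^(-2x)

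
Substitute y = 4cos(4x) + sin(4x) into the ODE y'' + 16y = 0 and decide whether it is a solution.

Verification:
y'' = -64cos(4x) - 16sin(4x)
y'' + 16y = 0 ✓

Yes, it is a solution.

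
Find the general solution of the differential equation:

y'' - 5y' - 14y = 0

Characteristic equation: r² - 5r - 14 = 0
Roots: r = 7, -2 (distinct real)
General solution: y = C₁e^(7x) + C₂e^(-2x)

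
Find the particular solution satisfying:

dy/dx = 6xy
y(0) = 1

General solution: y = Ce^(3x²)
Applying IC y(0) = 1:
Particular solution: y = e^(3x²)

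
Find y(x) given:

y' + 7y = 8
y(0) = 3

General solution: y = 8/7 + Ce^(-7x)
Applying y(0) = 3: C = 3 - 8/7 = 13/7
Particular solution: y = 8/7 + (13/7)e^(-7x)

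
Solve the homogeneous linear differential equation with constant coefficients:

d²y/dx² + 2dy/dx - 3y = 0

Characteristic equation: r² + 2r - 3 = 0
Roots: r = 1, -3 (distinct real)
General solution: y = C₁e^x + C₂e^(-3x)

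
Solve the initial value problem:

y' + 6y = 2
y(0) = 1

General solution: y = 1/3 + Ce^(-6x)
Applying y(0) = 1: C = 1 - 1/3 = 2/3
Particular solution: y = 1/3 + (2/3)e^(-6x)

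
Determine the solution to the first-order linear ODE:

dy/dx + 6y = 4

Using integrating factor method:

General solution: y = 2/3 + Ce^(-6x)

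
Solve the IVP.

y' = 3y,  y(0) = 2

General solution: y = Ce^(3x)
Applying IC y(0) = 2:
Particular solution: y = 2e^(3x)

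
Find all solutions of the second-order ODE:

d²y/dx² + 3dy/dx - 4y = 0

Characteristic equation: r² + 3r - 4 = 0
Roots: r = 1, -4 (distinct real)
General solution: y = C₁e^x + C₂e^(-4x)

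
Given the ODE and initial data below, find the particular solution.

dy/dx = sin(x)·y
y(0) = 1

General solution: y = Ce^(-cos(x))
Applying IC y(0) = 1:
Particular solution: y = e^(1-cos(x))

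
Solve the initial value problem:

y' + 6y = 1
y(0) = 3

General solution: y = 1/6 + Ce^(-6x)
Applying y(0) = 3: C = 3 - 1/6 = 17/6
Particular solution: y = 1/6 + (17/6)e^(-6x)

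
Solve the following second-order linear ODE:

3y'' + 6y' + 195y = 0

Characteristic equation: 3r² + 6r + 195 = 0
Divide by 3: r² + 2r + 65 = 0
Roots: r = -1 ± 8i (complex conjugates)
General solution: y = e^(-x)(C₁cos(8x) + C₂sin(8x))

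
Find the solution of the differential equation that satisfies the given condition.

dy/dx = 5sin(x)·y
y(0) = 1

General solution: y = Ce^(-5cos(x))
Applying IC y(0) = 1:
Particular solution: y = e^(5(1-cos(x)))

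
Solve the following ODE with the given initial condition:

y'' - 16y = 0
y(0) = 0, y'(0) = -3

General solution: y = C₁e^(4x) + C₂e^(-4x)
Applying ICs: C₁ = -3/8, C₂ = 3/8
Particular solution: y = -(3/8)e^(4x) + (3/8)e^(-4x)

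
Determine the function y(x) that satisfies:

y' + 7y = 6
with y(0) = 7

General solution: y = 6/7 + Ce^(-7x)
Applying y(0) = 7: C = 7 - 6/7 = 43/7
Particular solution: y = 6/7 + (43/7)e^(-7x)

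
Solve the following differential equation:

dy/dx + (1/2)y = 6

Using integrating factor method:

General solution: y = 12 + Ce^(-x/2)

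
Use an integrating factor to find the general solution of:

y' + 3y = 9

Using integrating factor method:

General solution: y = 3 + Ce^(-3x)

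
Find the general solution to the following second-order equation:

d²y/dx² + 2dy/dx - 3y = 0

Characteristic equation: r² + 2r - 3 = 0
Roots: r = 1, -3 (distinct real)
General solution: y = C₁e^x + C₂e^(-3x)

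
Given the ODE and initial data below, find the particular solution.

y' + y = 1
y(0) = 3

General solution: y = 1 + Ce^(-x)
Applying y(0) = 3: C = 3 - 1 = 2
Particular solution: y = 1 + 2e^(-x)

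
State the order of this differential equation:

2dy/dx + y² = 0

The order is 1 (highest derivative is of order 1).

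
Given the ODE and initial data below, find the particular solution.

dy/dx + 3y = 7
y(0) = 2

General solution: y = 7/3 + Ce^(-3x)
Applying y(0) = 2: C = 2 - 7/3 = -1/3
Particular solution: y = 7/3 - (1/3)e^(-3x)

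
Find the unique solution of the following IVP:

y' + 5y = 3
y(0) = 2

General solution: y = 3/5 + Ce^(-5x)
Applying y(0) = 2: C = 2 - 3/5 = 7/5
Particular solution: y = 3/5 + (7/5)e^(-5x)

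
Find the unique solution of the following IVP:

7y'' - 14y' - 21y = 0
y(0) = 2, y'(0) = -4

General solution: y = C₁e^(3x) + C₂e^(-x)
Applying ICs: C₁ = -1/2, C₂ = 5/2
Particular solution: y = -(1/2)e^(3x) + (5/2)e^(-x)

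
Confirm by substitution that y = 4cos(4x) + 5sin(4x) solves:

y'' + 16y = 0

Verification:
y'' = -64cos(4x) - 80sin(4x)
y'' + 16y = 0 ✓

Yes, it is a solution.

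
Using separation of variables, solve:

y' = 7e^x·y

Separating variables and integrating:
ln|y| = 7e^x + C

General solution: y = Ce^(7e^x)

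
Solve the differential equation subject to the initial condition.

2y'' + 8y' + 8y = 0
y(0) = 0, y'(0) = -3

General solution: y = (C₁ + C₂x)e^(-2x)
Repeated root r = -2
Applying ICs: C₁ = 0, C₂ = -3
Particular solution: y = -3xe^(-2x)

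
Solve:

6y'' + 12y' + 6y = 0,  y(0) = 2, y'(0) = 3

General solution: y = (C₁ + C₂x)e^(-x)
Repeated root r = -1
Applying ICs: C₁ = 2, C₂ = 5
Particular solution: y = (2 + 5x)e^(-x)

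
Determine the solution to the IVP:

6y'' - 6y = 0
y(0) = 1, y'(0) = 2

General solution: y = C₁e^x + C₂e^(-x)
Applying ICs: C₁ = 3/2, C₂ = -1/2
Particular solution: y = (3/2)e^x - (1/2)e^(-x)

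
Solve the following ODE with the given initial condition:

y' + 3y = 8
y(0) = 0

General solution: y = 8/3 + Ce^(-3x)
Applying y(0) = 0: C = 0 - 8/3 = -8/3
Particular solution: y = 8/3 - (8/3)e^(-3x)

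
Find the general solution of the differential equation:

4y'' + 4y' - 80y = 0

Characteristic equation: 4r² + 4r - 80 = 0
Divide by 4: r² + r - 20 = 0
Roots: r = 4, -5 (distinct real)
General solution: y = C₁e^(4x) + C₂e^(-5x)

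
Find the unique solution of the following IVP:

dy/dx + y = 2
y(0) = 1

General solution: y = 2 + Ce^(-x)
Applying y(0) = 1: C = 1 - 2 = -1
Particular solution: y = 2 - e^(-x)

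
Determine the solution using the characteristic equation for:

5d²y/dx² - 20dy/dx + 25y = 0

Characteristic equation: 5r² - 20r + 25 = 0
Divide by 5: r² - 4r + 5 = 0
Roots: r = 2 ± i (complex conjugates)
General solution: y = e^(2x)(C₁cos(x) + C₂sin(x))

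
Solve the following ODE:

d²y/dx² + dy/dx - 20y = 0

Characteristic equation: r² + r - 20 = 0
Roots: r = 4, -5 (distinct real)
General solution: y = C₁e^(4x) + C₂e^(-5x)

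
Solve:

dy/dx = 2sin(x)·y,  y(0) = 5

General solution: y = Ce^(-2cos(x))
Applying IC y(0) = 5:
Particular solution: y = 5e^(2(1-cos(x)))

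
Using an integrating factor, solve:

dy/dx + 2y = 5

Using integrating factor method:

General solution: y = 5/2 + Ce^(-2x)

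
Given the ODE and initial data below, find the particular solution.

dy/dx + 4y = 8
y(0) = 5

General solution: y = 2 + Ce^(-4x)
Applying y(0) = 5: C = 5 - 2 = 3
Particular solution: y = 2 + 3e^(-4x)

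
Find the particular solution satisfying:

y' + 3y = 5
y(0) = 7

General solution: y = 5/3 + Ce^(-3x)
Applying y(0) = 7: C = 7 - 5/3 = 16/3
Particular solution: y = 5/3 + (16/3)e^(-3x)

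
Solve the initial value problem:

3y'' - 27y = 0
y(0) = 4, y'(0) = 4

General solution: y = C₁e^(3x) + C₂e^(-3x)
Applying ICs: C₁ = 8/3, C₂ = 4/3
Particular solution: y = (8/3)e^(3x) + (4/3)e^(-3x)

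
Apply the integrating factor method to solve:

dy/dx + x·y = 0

Using integrating factor method:

General solution: y = Ce^(-x^2/2)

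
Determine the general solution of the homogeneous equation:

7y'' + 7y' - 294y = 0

Characteristic equation: 7r² + 7r - 294 = 0
Divide by 7: r² + r - 42 = 0
Roots: r = 6, -7 (distinct real)
General solution: y = C₁e^(6x) + C₂e^(-7x)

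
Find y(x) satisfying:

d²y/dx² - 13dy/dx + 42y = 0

Characteristic equation: r² - 13r + 42 = 0
Roots: r = 6, 7 (distinct real)
General solution: y = C₁e^(6x) + C₂e^(7x)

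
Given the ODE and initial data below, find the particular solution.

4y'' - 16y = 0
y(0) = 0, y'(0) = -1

General solution: y = C₁e^(2x) + C₂e^(-2x)
Applying ICs: C₁ = -1/4, C₂ = 1/4
Particular solution: y = -(1/4)e^(2x) + (1/4)e^(-2x)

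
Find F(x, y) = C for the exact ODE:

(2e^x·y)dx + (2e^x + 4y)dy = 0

Verify exactness: ∂M/∂y = ∂N/∂x ✓
Find F(x,y) such that ∂F/∂x = M, ∂F/∂y = N
Solution: 2e^x·y + 2y² = C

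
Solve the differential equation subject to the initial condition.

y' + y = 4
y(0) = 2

General solution: y = 4 + Ce^(-x)
Applying y(0) = 2: C = 2 - 4 = -2
Particular solution: y = 4 - 2e^(-x)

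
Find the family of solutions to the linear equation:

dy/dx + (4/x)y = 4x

Using integrating factor method:

General solution: y = (2/3)x^2 + Cx^(-4)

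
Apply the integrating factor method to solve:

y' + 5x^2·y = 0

Using integrating factor method:

General solution: y = Ce^(-5x^3/3)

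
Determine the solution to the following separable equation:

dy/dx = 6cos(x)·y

Separating variables and integrating:
ln|y| = 6sin(x) + C

General solution: y = Ce^(6sin(x))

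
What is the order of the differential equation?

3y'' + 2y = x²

The order is 2 (highest derivative is of order 2).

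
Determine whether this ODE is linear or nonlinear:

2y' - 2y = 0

Linear (y and its derivatives appear to the first power only, no products of y terms)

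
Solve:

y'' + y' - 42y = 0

Characteristic equation: r² + r - 42 = 0
Roots: r = 6, -7 (distinct real)
General solution: y = C₁e^(6x) + C₂e^(-7x)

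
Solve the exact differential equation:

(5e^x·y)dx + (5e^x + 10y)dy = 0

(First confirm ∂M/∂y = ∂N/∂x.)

Verify exactness: ∂M/∂y = ∂N/∂x ✓
Find F(x,y) such that ∂F/∂x = M, ∂F/∂y = N
Solution: 5e^x·y + 5y² = C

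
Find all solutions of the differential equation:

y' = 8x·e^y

Separating variables and integrating:
-e^(-y) = 4x² + C

General solution: y = -ln(C - 4x²)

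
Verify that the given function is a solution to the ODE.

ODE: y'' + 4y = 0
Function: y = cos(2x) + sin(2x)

Verification:
y'' = -4cos(2x) - 4sin(2x)
y'' + 4y = 0 ✓

Yes, it is a solution.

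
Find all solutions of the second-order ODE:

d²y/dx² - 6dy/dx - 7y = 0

Characteristic equation: r² - 6r - 7 = 0
Roots: r = 7, -1 (distinct real)
General solution: y = C₁e^(7x) + C₂e^(-x)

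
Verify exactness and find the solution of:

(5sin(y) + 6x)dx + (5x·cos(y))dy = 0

Verify exactness: ∂M/∂y = ∂N/∂x ✓
Find F(x,y) such that ∂F/∂x = M, ∂F/∂y = N
Solution: 5x·sin(y) + 3x² = C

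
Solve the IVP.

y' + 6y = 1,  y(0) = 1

General solution: y = 1/6 + Ce^(-6x)
Applying y(0) = 1: C = 1 - 1/6 = 5/6
Particular solution: y = 1/6 + (5/6)e^(-6x)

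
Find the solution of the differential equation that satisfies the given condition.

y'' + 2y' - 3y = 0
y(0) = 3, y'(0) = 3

General solution: y = C₁e^x + C₂e^(-3x)
Applying ICs: C₁ = 3, C₂ = 0
Particular solution: y = 3e^x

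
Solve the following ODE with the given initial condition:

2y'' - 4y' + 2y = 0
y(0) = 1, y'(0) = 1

General solution: y = (C₁ + C₂x)e^x
Repeated root r = 1
Applying ICs: C₁ = 1, C₂ = 0
Particular solution: y = e^x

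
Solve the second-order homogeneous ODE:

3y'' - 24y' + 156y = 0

Characteristic equation: 3r² - 24r + 156 = 0
Divide by 3: r² - 8r + 52 = 0
Roots: r = 4 ± 6i (complex conjugates)
General solution: y = e^(4x)(C₁cos(6x) + C₂sin(6x))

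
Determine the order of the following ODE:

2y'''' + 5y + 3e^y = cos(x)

The order is 4 (highest derivative is of order 4).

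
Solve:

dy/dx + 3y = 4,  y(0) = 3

General solution: y = 4/3 + Ce^(-3x)
Applying y(0) = 3: C = 3 - 4/3 = 5/3
Particular solution: y = 4/3 + (5/3)e^(-3x)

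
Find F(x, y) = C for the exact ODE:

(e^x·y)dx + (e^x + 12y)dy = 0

Verify exactness: ∂M/∂y = ∂N/∂x ✓
Find F(x,y) such that ∂F/∂x = M, ∂F/∂y = N
Solution: e^x·y + 6y² = C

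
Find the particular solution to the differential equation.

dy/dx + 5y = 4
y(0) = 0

General solution: y = 4/5 + Ce^(-5x)
Applying y(0) = 0: C = 0 - 4/5 = -4/5
Particular solution: y = 4/5 - (4/5)e^(-5x)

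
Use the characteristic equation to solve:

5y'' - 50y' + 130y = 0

Characteristic equation: 5r² - 50r + 130 = 0
Divide by 5: r² - 10r + 26 = 0
Roots: r = 5 ± i (complex conjugates)
General solution: y = e^(5x)(C₁cos(x) + C₂sin(x))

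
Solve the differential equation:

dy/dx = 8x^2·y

Separating variables and integrating:
ln|y| = 8x^3/3 + C

General solution: y = Ce^(8x^3/3)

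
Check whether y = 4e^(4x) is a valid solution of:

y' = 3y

Verification:
y = 4e^(4x)
y' = 16e^(4x)
But 3y = 12e^(4x)
y' ≠ 3y — the derivative does not match

No, it is not a solution.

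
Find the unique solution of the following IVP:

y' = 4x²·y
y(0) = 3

General solution: y = Ce^(4x³/3)
Applying IC y(0) = 3:
Particular solution: y = 3e^(4x³/3)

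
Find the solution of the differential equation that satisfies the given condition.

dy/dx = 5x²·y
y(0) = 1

General solution: y = Ce^(5x³/3)
Applying IC y(0) = 1:
Particular solution: y = e^(5x³/3)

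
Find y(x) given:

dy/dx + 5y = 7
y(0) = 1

General solution: y = 7/5 + Ce^(-5x)
Applying y(0) = 1: C = 1 - 7/5 = -2/5
Particular solution: y = 7/5 - (2/5)e^(-5x)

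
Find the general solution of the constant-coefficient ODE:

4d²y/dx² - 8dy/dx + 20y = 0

Characteristic equation: 4r² - 8r + 20 = 0
Divide by 4: r² - 2r + 5 = 0
Roots: r = 1 ± 2i (complex conjugates)
General solution: y = e^x(C₁cos(2x) + C₂sin(2x))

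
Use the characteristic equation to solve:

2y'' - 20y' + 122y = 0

Characteristic equation: 2r² - 20r + 122 = 0
Divide by 2: r² - 10r + 61 = 0
Roots: r = 5 ± 6i (complex conjugates)
General solution: y = e^(5x)(C₁cos(6x) + C₂sin(6x))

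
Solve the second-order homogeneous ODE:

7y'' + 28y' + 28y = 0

Characteristic equation: 7r² + 28r + 28 = 0
Divide by 7: r² + 4r + 4 = 0
Factored: (r + 2)² = 0
Repeated root: r = -2
General solution: y = (C₁ + C₂x)e^(-2x)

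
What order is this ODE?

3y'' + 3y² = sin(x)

The order is 2 (highest derivative is of order 2).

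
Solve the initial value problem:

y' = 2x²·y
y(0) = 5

General solution: y = Ce^(2x³/3)
Applying IC y(0) = 5:
Particular solution: y = 5e^(2x³/3)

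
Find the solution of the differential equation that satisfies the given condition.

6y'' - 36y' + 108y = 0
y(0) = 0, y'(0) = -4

General solution: y = e^(3x)(C₁cos(3x) + C₂sin(3x))
Complex roots r = 3 ± 3i
Applying ICs: C₁ = 0, C₂ = -4/3
Particular solution: y = e^(3x)(-(4/3)sin(3x))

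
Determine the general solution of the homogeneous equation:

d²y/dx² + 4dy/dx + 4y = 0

Characteristic equation: r² + 4r + 4 = 0
Factored: (r + 2)² = 0
Repeated root: r = -2
General solution: y = (C₁ + C₂x)e^(-2x)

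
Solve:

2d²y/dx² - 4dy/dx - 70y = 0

Characteristic equation: 2r² - 4r - 70 = 0
Divide by 2: r² - 2r - 35 = 0
Roots: r = 7, -5 (distinct real)
General solution: y = C₁e^(7x) + C₂e^(-5x)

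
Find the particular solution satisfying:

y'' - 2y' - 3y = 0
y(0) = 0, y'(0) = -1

General solution: y = C₁e^(3x) + C₂e^(-x)
Applying ICs: C₁ = -1/4, C₂ = 1/4
Particular solution: y = -(1/4)e^(3x) + (1/4)e^(-x)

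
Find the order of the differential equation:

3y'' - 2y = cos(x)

The order is 2 (highest derivative is of order 2).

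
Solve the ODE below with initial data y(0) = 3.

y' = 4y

General solution: y = Ce^(4x)
Applying IC y(0) = 3:
Particular solution: y = 3e^(4x)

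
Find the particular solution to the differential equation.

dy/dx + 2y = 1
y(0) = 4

General solution: y = 1/2 + Ce^(-2x)
Applying y(0) = 4: C = 4 - 1/2 = 7/2
Particular solution: y = 1/2 + (7/2)e^(-2x)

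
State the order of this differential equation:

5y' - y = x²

The order is 1 (highest derivative is of order 1).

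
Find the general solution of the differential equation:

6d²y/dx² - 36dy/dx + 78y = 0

Characteristic equation: 6r² - 36r + 78 = 0
Divide by 6: r² - 6r + 13 = 0
Roots: r = 3 ± 2i (complex conjugates)
General solution: y = e^(3x)(C₁cos(2x) + C₂sin(2x))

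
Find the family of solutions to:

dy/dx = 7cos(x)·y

Separating variables and integrating:
ln|y| = 7sin(x) + C

General solution: y = Ce^(7sin(x))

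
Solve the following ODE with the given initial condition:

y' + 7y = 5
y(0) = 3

General solution: y = 5/7 + Ce^(-7x)
Applying y(0) = 3: C = 3 - 5/7 = 16/7
Particular solution: y = 5/7 + (16/7)e^(-7x)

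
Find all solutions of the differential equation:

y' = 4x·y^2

Separating variables and integrating:
-1/y = 2x^2 + C

General solution: y^-1 = -2x^2 + C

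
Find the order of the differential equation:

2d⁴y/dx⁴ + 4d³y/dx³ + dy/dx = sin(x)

The order is 4 (highest derivative is of order 4).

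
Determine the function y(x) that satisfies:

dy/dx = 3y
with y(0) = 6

General solution: y = Ce^(3x)
Applying IC y(0) = 6:
Particular solution: y = 6e^(3x)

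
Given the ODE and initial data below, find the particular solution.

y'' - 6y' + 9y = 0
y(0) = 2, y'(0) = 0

General solution: y = (C₁ + C₂x)e^(3x)
Repeated root r = 3
Applying ICs: C₁ = 2, C₂ = -6
Particular solution: y = (2 - 6x)e^(3x)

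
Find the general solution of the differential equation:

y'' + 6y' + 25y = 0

Characteristic equation: r² + 6r + 25 = 0
Roots: r = -3 ± 4i (complex conjugates)
General solution: y = e^(-3x)(C₁cos(4x) + C₂sin(4x))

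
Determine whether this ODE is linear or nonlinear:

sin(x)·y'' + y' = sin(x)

Linear (y and its derivatives appear to the first power only, no products of y terms)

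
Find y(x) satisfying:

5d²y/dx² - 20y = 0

Characteristic equation: 5r² - 20 = 0
Divide by 5: r² - 4 = 0
Roots: r = 2, -2 (distinct real)
General solution: y = C₁e^(2x) + C₂e^(-2x)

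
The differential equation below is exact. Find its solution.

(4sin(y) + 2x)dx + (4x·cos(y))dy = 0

Verify exactness: ∂M/∂y = ∂N/∂x ✓
Find F(x,y) such that ∂F/∂x = M, ∂F/∂y = N
Solution: 4x·sin(y) + x² = C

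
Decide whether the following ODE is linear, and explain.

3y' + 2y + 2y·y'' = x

Nonlinear (y·y'' term)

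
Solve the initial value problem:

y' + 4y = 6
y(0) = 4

General solution: y = 3/2 + Ce^(-4x)
Applying y(0) = 4: C = 4 - 3/2 = 5/2
Particular solution: y = 3/2 + (5/2)e^(-4x)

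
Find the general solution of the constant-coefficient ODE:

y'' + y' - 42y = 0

Characteristic equation: r² + r - 42 = 0
Roots: r = 6, -7 (distinct real)
General solution: y = C₁e^(6x) + C₂e^(-7x)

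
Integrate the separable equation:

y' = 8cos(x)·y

Separating variables and integrating:
ln|y| = 8sin(x) + C

General solution: y = Ce^(8sin(x))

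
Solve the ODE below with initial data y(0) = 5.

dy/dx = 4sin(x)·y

General solution: y = Ce^(-4cos(x))
Applying IC y(0) = 5:
Particular solution: y = 5e^(4(1-cos(x)))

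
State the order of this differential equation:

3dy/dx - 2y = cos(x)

The order is 1 (highest derivative is of order 1).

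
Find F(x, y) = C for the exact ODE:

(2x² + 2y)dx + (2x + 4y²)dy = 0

Verify exactness: ∂M/∂y = ∂N/∂x ✓
Find F(x,y) such that ∂F/∂x = M, ∂F/∂y = N
Solution: 2x³/3 + 2xy + 4y³/3 = C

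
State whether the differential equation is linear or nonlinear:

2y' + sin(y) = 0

Nonlinear (sin(y) is nonlinear in y)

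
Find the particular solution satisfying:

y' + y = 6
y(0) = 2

General solution: y = 6 + Ce^(-x)
Applying y(0) = 2: C = 2 - 6 = -4
Particular solution: y = 6 - 4e^(-x)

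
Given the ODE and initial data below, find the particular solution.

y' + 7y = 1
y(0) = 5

General solution: y = 1/7 + Ce^(-7x)
Applying y(0) = 5: C = 5 - 1/7 = 34/7
Particular solution: y = 1/7 + (34/7)e^(-7x)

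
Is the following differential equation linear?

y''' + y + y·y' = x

No. Nonlinear (product y·y')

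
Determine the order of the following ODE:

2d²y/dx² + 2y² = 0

The order is 2 (highest derivative is of order 2).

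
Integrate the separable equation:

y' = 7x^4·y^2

Separating variables and integrating:
-1/y = 7x^5/5 + C

General solution: y^-1 = (-7/5)x^5 + C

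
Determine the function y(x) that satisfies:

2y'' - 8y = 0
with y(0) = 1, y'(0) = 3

General solution: y = C₁e^(2x) + C₂e^(-2x)
Applying ICs: C₁ = 5/4, C₂ = -1/4
Particular solution: y = (5/4)e^(2x) - (1/4)e^(-2x)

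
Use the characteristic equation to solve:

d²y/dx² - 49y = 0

Characteristic equation: r² - 49 = 0
Roots: r = 7, -7 (distinct real)
General solution: y = C₁e^(7x) + C₂e^(-7x)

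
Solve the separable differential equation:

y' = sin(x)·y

Separating variables and integrating:
ln|y| = -cos(x) + C

General solution: y = Ce^(-cos(x))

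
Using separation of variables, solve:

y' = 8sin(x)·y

Separating variables and integrating:
ln|y| = -8cos(x) + C

General solution: y = Ce^(-8cos(x))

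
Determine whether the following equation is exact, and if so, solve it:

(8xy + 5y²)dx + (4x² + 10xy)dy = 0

Verify exactness: ∂M/∂y = ∂N/∂x ✓
Find F(x,y) such that ∂F/∂x = M, ∂F/∂y = N
Solution: 4x²y + 5xy² = C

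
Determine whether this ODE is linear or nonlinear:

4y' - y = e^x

Linear (y and its derivatives appear to the first power only, no products of y terms)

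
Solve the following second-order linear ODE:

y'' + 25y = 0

Characteristic equation: r² + 25 = 0
Roots: r = ±5i (complex conjugates)
General solution: y = C₁cos(5x) + C₂sin(5x)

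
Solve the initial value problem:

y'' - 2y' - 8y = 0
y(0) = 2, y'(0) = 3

General solution: y = C₁e^(4x) + C₂e^(-2x)
Applying ICs: C₁ = 7/6, C₂ = 5/6
Particular solution: y = (7/6)e^(4x) + (5/6)e^(-2x)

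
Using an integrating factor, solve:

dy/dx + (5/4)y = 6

Using integrating factor method:

General solution: y = 24/5 + Ce^(-5x/4)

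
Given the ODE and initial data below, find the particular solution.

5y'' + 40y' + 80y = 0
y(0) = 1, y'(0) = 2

General solution: y = (C₁ + C₂x)e^(-4x)
Repeated root r = -4
Applying ICs: C₁ = 1, C₂ = 6
Particular solution: y = (1 + 6x)e^(-4x)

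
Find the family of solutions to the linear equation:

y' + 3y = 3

Using integrating factor method:

General solution: y = 1 + Ce^(-3x)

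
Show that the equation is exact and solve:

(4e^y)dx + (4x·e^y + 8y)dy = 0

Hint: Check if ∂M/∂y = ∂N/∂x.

Verify exactness: ∂M/∂y = ∂N/∂x ✓
Find F(x,y) such that ∂F/∂x = M, ∂F/∂y = N
Solution: 4x·e^y + 4y² = C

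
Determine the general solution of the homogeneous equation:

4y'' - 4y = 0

Characteristic equation: 4r² - 4 = 0
Divide by 4: r² - 1 = 0
Roots: r = 1, -1 (distinct real)
General solution: y = C₁e^x + C₂e^(-x)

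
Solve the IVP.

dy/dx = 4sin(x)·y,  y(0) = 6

General solution: y = Ce^(-4cos(x))
Applying IC y(0) = 6:
Particular solution: y = 6e^(4(1-cos(x)))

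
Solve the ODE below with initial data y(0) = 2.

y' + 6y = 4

General solution: y = 2/3 + Ce^(-6x)
Applying y(0) = 2: C = 2 - 2/3 = 4/3
Particular solution: y = 2/3 + (4/3)e^(-6x)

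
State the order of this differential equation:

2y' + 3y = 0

The order is 1 (highest derivative is of order 1).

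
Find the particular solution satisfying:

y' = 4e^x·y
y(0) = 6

General solution: y = Ce^(4e^x)
Applying IC y(0) = 6:
Particular solution: y = 6e^(4(e^x - 1))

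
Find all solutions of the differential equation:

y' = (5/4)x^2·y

Separating variables and integrating:
ln|y| = 5x^3/12 + C

General solution: y = Ce^(5x^3/12)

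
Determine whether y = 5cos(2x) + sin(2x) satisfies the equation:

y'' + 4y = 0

Verification:
y'' = -20cos(2x) - 4sin(2x)
y'' + 4y = 0 ✓

Yes, it is a solution.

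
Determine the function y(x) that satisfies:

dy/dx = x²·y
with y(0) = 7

General solution: y = Ce^(x³/3)
Applying IC y(0) = 7:
Particular solution: y = 7e^(x³/3)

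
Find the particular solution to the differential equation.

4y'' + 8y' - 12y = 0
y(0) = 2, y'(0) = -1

General solution: y = C₁e^x + C₂e^(-3x)
Applying ICs: C₁ = 5/4, C₂ = 3/4
Particular solution: y = (5/4)e^x + (3/4)e^(-3x)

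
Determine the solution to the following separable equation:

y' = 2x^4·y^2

Separating variables and integrating:
-1/y = 2x^5/5 + C

General solution: y^-1 = (-2/5)x^5 + C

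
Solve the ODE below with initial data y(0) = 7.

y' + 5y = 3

General solution: y = 3/5 + Ce^(-5x)
Applying y(0) = 7: C = 7 - 3/5 = 32/5
Particular solution: y = 3/5 + (32/5)e^(-5x)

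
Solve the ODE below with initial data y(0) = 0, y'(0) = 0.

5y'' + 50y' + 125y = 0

General solution: y = (C₁ + C₂x)e^(-5x)
Repeated root r = -5
Applying ICs: C₁ = 0, C₂ = 0
Particular solution: y = 0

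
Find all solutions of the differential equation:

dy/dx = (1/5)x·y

Separating variables and integrating:
ln|y| = x^2/10 + C

General solution: y = Ce^(x^2/10)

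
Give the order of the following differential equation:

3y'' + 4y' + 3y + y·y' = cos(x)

The order is 2 (highest derivative is of order 2).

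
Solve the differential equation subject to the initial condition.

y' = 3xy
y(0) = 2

General solution: y = Ce^(3x²/2)
Applying IC y(0) = 2:
Particular solution: y = 2e^(3x²/2)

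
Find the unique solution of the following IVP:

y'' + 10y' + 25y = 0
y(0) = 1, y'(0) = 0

General solution: y = (C₁ + C₂x)e^(-5x)
Repeated root r = -5
Applying ICs: C₁ = 1, C₂ = 5
Particular solution: y = (1 + 5x)e^(-5x)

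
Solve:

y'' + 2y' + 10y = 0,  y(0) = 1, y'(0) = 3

General solution: y = e^(-x)(C₁cos(3x) + C₂sin(3x))
Complex roots r = -1 ± 3i
Applying ICs: C₁ = 1, C₂ = 4/3
Particular solution: y = e^(-x)(cos(3x) + (4/3)sin(3x))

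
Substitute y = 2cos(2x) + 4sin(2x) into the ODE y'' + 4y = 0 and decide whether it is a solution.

Verification:
y'' = -8cos(2x) - 16sin(2x)
y'' + 4y = 0 ✓

Yes, it is a solution.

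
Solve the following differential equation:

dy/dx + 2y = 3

Using integrating factor method:

General solution: y = 3/2 + Ce^(-2x)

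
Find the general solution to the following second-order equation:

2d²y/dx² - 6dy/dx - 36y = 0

Characteristic equation: 2r² - 6r - 36 = 0
Divide by 2: r² - 3r - 18 = 0
Roots: r = 6, -3 (distinct real)
General solution: y = C₁e^(6x) + C₂e^(-3x)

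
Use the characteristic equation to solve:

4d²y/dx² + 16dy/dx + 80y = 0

Characteristic equation: 4r² + 16r + 80 = 0
Divide by 4: r² + 4r + 20 = 0
Roots: r = -2 ± 4i (complex conjugates)
General solution: y = e^(-2x)(C₁cos(4x) + C₂sin(4x))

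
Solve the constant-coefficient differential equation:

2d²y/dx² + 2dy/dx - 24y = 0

Characteristic equation: 2r² + 2r - 24 = 0
Divide by 2: r² + r - 12 = 0
Roots: r = 3, -4 (distinct real)
General solution: y = C₁e^(3x) + C₂e^(-4x)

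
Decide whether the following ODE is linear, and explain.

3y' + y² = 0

Nonlinear (y² term)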